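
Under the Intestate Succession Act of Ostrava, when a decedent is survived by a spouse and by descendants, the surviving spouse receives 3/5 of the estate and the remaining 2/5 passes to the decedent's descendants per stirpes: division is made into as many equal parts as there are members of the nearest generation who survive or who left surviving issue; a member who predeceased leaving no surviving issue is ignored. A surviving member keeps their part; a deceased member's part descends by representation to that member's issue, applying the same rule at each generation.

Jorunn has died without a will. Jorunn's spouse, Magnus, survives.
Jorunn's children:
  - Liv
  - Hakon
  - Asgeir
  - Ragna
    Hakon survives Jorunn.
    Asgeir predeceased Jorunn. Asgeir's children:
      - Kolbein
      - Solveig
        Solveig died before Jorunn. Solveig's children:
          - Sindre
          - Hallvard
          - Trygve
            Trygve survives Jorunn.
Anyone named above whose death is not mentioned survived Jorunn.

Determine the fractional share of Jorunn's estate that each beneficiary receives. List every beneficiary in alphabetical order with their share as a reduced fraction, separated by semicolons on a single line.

Hakon 1/10; Hallvard 1/60; Kolbein 1/20; Liv 1/10; Magnus 3/5; Ragna 1/10; Sindre 1/60; Trygve 1/60

Magnus, as surviving spouse, takes 3/5.
The remaining 2/5 passes to Jorunn's descendants per stirpes.
The 2/5 is divided into 4 equal shares of 1/10 among Liv, Hakon, Asgeir, Ragna.
Liv is living and takes 1/10.
Hakon is living and takes 1/10.
Asgeir predeceased; the 1/10 allotted to Asgeir's branch passes to Asgeir's issue by representation.
The 1/10 is divided into 2 equal shares of 1/20 among Kolbein, Solveig.
Kolbein is living and takes 1/20.
Solveig predeceased; the 1/20 allotted to Solveig's branch passes to Solveig's issue by representation.
The 1/20 is divided into 3 equal shares of 1/60 among Sindre, Hallvard, Trygve.
Sindre is living and takes 1/60.
Hallvard is living and takes 1/60.
Trygve is living and takes 1/60.
Ragna is living and takes 1/10.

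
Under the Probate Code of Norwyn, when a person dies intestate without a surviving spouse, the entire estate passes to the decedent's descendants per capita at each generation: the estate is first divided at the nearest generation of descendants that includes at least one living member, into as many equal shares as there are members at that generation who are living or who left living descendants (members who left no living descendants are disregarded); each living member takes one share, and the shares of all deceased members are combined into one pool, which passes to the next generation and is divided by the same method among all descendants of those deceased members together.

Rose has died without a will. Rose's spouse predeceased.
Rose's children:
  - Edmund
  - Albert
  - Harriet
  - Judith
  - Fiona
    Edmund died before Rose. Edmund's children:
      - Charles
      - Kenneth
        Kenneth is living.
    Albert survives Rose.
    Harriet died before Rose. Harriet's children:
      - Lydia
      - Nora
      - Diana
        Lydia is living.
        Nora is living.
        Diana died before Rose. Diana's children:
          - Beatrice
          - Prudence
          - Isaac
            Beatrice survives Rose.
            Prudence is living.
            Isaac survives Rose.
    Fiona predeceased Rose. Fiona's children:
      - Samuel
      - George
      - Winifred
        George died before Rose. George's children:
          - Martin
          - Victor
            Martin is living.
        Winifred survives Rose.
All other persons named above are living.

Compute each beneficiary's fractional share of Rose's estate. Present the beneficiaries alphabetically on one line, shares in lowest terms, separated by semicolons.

Albert 1/5; Beatrice 3/100; Charles 3/40; Isaac 3/100; Judith 1/5; Kenneth 3/40; Lydia 3/40; Martin 3/100; Nora 3/40; Prudence 3/100; Samuel 3/40; Victor 3/100; Winifred 3/40

There is no surviving spouse, so the entire estate passes to Rose's descendants per capita at each generation.
At generation 1 (Edmund, Albert, Harriet, Judith, Fiona) there are 5 shares of (1)/5 = 1/5 each.
Living: Albert and Judith — each takes 1/5.
Deceased: Edmund, Harriet, and Fiona. Their combined 3/5 is pooled and carried to generation 2.
At generation 2 (Charles, Kenneth, Lydia, Nora, Diana, Samuel, George, Winifred) there are 8 shares of (3/5)/8 = 3/40 each.
Living: Charles, Kenneth, Lydia, Nora, Samuel, and Winifred — each takes 3/40.
Deceased: Diana and George. Their combined 3/20 is pooled and carried to generation 3.
At generation 3 (Beatrice, Prudence, Isaac, Martin, Victor) there are 5 shares of (3/20)/5 = 3/100 each.
Living: Beatrice, Prudence, Isaac, Martin, and Victor — each takes 3/100.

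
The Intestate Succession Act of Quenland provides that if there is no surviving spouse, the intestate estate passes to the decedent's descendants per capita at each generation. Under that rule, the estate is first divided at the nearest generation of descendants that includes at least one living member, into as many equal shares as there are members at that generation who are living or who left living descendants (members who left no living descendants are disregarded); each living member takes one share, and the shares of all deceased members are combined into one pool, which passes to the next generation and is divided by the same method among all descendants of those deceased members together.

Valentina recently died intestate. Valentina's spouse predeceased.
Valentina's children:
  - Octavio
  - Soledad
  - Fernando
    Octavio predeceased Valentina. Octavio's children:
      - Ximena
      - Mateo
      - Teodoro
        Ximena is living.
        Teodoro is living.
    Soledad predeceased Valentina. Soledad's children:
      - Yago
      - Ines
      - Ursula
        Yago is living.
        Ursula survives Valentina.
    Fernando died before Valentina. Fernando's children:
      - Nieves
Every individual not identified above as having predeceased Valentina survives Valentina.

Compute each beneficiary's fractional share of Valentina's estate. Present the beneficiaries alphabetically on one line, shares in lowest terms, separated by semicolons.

Ines 1/7; Mateo 1/7; Nieves 1/7; Teodoro 1/7; Ursula 1/7; Ximena 1/7; Yago 1/7

There is no surviving spouse, so the entire estate passes to Valentina's descendants per capita at each generation.
No one at generation 1 (Octavio, Soledad, Fernando) is living; moving to the next generation.
At generation 2 (Ximena, Mateo, Teodoro, Yago, Ines, Ursula, Nieves) there are 7 shares of (1)/7 = 1/7 each.
Living: Ximena, Mateo, Teodoro, Yago, Ines, Ursula, and Nieves — each takes 1/7.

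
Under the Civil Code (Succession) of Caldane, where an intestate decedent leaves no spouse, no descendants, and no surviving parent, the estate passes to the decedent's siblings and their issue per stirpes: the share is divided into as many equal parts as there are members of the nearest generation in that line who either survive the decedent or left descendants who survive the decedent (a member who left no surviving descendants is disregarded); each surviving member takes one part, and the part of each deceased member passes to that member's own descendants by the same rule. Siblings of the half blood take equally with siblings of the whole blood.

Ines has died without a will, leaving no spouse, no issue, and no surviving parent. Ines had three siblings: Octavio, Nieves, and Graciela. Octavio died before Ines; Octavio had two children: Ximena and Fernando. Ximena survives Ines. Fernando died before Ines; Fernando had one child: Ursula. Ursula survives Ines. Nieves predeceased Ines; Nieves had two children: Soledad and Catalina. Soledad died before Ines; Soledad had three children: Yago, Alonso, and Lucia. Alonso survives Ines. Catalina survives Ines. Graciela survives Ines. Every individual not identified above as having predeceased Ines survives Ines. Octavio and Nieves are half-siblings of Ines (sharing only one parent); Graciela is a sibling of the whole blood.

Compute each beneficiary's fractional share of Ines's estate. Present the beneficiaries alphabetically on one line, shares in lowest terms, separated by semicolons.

No spouse, descendants, or parent survives, so the estate passes to Ines's siblings per stirpes.
Half-blood and whole-blood siblings take equally under the stated rule.
The estate is divided into 3 equal shares of 1/3 among Octavio, Nieves, Graciela.
Octavio predeceased; the 1/3 allotted to Octavio's branch passes to Octavio's issue by representation.
The 1/3 is divided into 2 equal shares of 1/6 among Ximena, Fernando.
Ximena is living and takes 1/6.
Fernando predeceased; the 1/6 allotted to Fernando's branch passes to Fernando's issue by representation.
Ursula is the sole taker at this level and receives the full 1/6.
Nieves predeceased; the 1/3 allotted to Nieves's branch passes to Nieves's issue by representation.
The 1/3 is divided into 2 equal shares of 1/6 among Soledad, Catalina.
Soledad predeceased; the 1/6 allotted to Soledad's branch passes to Soledad's issue by representation.
The 1/6 is divided into 3 equal shares of 1/18 among Yago, Alonso, Lucia.
Yago is living and takes 1/18.
Alonso is living and takes 1/18.
Lucia is living and takes 1/18.
Catalina is living and takes 1/6.
Graciela is living and takes 1/3.

Alonso 1/18; Catalina 1/6; Graciela 1/3; Lucia 1/18; Ursula 1/6; Ximena 1/6; Yago 1/18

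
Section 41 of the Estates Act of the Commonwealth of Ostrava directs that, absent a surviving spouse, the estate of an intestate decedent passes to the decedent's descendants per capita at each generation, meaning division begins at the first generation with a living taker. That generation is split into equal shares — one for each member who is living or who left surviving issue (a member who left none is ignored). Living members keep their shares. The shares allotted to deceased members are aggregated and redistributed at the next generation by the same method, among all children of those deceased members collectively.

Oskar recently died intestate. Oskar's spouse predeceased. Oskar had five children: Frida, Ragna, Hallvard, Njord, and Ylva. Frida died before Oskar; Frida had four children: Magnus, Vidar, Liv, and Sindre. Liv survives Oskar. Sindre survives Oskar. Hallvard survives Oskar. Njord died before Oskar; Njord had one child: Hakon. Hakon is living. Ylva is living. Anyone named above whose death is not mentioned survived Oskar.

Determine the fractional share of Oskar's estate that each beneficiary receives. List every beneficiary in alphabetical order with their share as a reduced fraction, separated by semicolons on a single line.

Hakon 2/25; Hallvard 1/5; Liv 2/25; Magnus 2/25; Ragna 1/5; Sindre 2/25; Vidar 2/25; Ylva 1/5

There is no surviving spouse, so the entire estate passes to Oskar's descendants per capita at each generation.
At generation 1 (Frida, Ragna, Hallvard, Njord, Ylva) there are 5 shares of (1)/5 = 1/5 each.
Living: Ragna, Hallvard, and Ylva — each takes 1/5.
Deceased: Frida and Njord. Their combined 2/5 is pooled and carried to generation 2.
At generation 2 (Magnus, Vidar, Liv, Sindre, Hakon) there are 5 shares of (2/5)/5 = 2/25 each.
Living: Magnus, Vidar, Liv, Sindre, and Hakon — each takes 2/25.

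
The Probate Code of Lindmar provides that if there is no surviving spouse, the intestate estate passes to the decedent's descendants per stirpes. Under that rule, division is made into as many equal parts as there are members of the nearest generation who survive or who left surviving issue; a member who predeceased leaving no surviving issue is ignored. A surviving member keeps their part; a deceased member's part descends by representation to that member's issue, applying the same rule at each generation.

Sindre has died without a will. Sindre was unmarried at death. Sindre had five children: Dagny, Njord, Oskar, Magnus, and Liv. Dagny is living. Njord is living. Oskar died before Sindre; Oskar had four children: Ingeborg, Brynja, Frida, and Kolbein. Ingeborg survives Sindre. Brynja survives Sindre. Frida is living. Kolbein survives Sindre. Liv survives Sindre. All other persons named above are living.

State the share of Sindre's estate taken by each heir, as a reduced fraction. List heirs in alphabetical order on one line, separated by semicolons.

Brynja 1/20; Dagny 1/5; Frida 1/20; Ingeborg 1/20; Kolbein 1/20; Liv 1/5; Magnus 1/5; Njord 1/5

There is no surviving spouse, so the entire estate passes to Sindre's descendants per stirpes.
The estate is divided into 5 equal shares of 1/5 among Dagny, Njord, Oskar, Magnus, Liv.
Dagny is living and takes 1/5.
Njord is living and takes 1/5.
Oskar predeceased; the 1/5 allotted to Oskar's branch passes to Oskar's issue by representation.
The 1/5 is divided into 4 equal shares of 1/20 among Ingeborg, Brynja, Frida, Kolbein.
Ingeborg is living and takes 1/20.
Brynja is living and takes 1/20.
Frida is living and takes 1/20.
Kolbein is living and takes 1/20.
Magnus is living and takes 1/5.
Liv is living and takes 1/5.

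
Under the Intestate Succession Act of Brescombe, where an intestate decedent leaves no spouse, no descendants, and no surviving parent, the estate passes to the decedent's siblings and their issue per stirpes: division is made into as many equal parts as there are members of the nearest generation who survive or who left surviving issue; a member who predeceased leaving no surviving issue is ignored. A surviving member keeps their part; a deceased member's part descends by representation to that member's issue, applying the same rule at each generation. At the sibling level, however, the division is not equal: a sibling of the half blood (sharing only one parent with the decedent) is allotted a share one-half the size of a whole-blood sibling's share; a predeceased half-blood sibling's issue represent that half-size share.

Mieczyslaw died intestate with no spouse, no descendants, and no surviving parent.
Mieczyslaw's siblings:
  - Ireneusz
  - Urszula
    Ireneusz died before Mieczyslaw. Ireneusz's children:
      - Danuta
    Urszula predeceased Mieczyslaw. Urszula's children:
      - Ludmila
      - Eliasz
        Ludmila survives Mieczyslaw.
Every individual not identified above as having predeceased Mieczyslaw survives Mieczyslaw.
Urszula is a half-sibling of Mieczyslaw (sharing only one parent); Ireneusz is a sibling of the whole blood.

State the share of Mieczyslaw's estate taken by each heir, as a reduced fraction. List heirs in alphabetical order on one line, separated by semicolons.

No spouse, descendants, or parent survives, so the estate passes to Mieczyslaw's siblings per stirpes.
Half-blood siblings count for one-half the weight of whole-blood siblings at the initial division.
Dividing 1 in proportion to weights (total weight 3/2): Ireneusz (weight 1) → 2/3; Urszula (weight 1/2) → 1/3.
Ireneusz predeceased; the 2/3 allotted to Ireneusz's branch passes to Ireneusz's issue by representation.
Danuta is the sole taker at this level and receives the full 2/3.
Urszula predeceased; the 1/3 allotted to Urszula's branch passes to Urszula's issue by representation.
The 1/3 is divided into 2 equal shares of 1/6 among Ludmila, Eliasz.
Ludmila is living and takes 1/6.
Eliasz is living and takes 1/6.

Danuta 2/3; Eliasz 1/6; Ludmila 1/6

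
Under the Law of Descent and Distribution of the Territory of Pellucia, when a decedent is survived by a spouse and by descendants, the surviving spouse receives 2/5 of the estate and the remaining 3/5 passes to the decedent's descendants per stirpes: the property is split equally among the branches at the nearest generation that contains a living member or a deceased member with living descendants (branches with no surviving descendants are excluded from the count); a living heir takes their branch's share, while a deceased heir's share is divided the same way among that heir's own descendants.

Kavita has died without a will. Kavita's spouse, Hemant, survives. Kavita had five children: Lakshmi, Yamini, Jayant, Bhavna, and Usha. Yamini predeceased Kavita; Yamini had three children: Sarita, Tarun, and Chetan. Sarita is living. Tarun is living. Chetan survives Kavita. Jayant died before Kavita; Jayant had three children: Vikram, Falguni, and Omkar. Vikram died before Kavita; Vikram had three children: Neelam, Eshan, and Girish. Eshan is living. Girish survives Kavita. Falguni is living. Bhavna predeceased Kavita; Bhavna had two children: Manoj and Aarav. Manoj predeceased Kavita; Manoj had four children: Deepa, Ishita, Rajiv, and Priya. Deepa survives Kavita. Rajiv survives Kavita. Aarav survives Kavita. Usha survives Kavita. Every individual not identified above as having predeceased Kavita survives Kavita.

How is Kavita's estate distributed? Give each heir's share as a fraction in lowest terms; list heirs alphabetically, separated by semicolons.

Aarav 3/50; Chetan 1/25; Deepa 3/200; Eshan 1/75; Falguni 1/25; Girish 1/75; Hemant 2/5; Ishita 3/200; Lakshmi 3/25; Neelam 1/75; Omkar 1/25; Priya 3/200; Rajiv 3/200; Sarita 1/25; Tarun 1/25; Usha 3/25

Hemant, as surviving spouse, takes 2/5.
The remaining 3/5 passes to Kavita's descendants per stirpes.
The 3/5 is divided into 5 equal shares of 3/25 among Lakshmi, Yamini, Jayant, Bhavna, Usha.
Lakshmi is living and takes 3/25.
Yamini predeceased; the 3/25 allotted to Yamini's branch passes to Yamini's issue by representation.
The 3/25 is divided into 3 equal shares of 1/25 among Sarita, Tarun, Chetan.
Sarita is living and takes 1/25.
Tarun is living and takes 1/25.
Chetan is living and takes 1/25.
Jayant predeceased; the 3/25 allotted to Jayant's branch passes to Jayant's issue by representation.
The 3/25 is divided into 3 equal shares of 1/25 among Vikram, Falguni, Omkar.
Vikram predeceased; the 1/25 allotted to Vikram's branch passes to Vikram's issue by representation.
The 1/25 is divided into 3 equal shares of 1/75 among Neelam, Eshan, Girish.
Neelam is living and takes 1/75.
Eshan is living and takes 1/75.
Girish is living and takes 1/75.
Falguni is living and takes 1/25.
Omkar is living and takes 1/25.
Bhavna predeceased; the 3/25 allotted to Bhavna's branch passes to Bhavna's issue by representation.
The 3/25 is divided into 2 equal shares of 3/50 among Manoj, Aarav.
Manoj predeceased; the 3/50 allotted to Manoj's branch passes to Manoj's issue by representation.
The 3/50 is divided into 4 equal shares of 3/200 among Deepa, Ishita, Rajiv, Priya.
Deepa is living and takes 3/200.
Ishita is living and takes 3/200.
Rajiv is living and takes 3/200.
Priya is living and takes 3/200.
Aarav is living and takes 3/50.
Usha is living and takes 3/25.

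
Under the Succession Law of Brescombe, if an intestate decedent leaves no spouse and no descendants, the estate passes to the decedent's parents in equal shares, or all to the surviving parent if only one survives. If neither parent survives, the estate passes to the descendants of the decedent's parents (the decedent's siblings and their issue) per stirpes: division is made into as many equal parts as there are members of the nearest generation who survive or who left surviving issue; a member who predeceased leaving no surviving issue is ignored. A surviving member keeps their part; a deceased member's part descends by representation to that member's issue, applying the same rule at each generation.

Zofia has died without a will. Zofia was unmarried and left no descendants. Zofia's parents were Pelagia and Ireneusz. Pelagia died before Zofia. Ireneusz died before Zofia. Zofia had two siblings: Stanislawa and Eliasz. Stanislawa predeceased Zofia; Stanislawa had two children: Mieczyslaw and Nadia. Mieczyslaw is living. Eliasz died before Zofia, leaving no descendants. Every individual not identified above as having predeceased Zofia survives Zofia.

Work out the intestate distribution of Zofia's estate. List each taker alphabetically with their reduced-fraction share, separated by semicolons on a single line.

Neither parent survives and there are no descendants, so the estate passes to Zofia's siblings and their issue per stirpes.
Eliasz left no surviving issue, so that branch lapses and is disregarded.
Stanislawa's line is the sole branch at this level, so the full 1 passes to Stanislawa's issue by representation.
The estate is divided into 2 equal shares of 1/2 among Mieczyslaw, Nadia.
Mieczyslaw is living and takes 1/2.
Nadia is living and takes 1/2.

Mieczyslaw 1/2; Nadia 1/2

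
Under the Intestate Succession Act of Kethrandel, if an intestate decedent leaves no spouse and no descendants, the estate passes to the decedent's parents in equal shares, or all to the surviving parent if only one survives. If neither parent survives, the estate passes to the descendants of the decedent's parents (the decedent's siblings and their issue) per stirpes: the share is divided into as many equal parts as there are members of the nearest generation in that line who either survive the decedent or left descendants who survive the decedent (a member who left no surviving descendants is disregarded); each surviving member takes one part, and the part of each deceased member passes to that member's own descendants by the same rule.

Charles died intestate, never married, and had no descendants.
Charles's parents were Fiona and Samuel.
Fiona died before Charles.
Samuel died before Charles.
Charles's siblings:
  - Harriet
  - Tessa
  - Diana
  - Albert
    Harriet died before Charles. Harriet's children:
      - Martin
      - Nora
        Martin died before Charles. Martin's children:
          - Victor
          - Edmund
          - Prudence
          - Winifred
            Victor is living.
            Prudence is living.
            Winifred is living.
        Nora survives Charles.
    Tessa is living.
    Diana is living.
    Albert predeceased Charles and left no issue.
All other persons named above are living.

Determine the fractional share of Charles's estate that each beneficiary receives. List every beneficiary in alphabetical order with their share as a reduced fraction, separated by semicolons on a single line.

Diana 1/3; Edmund 1/24; Nora 1/6; Prudence 1/24; Tessa 1/3; Victor 1/24; Winifred 1/24

Neither parent survives and there are no descendants, so the estate passes to Charles's siblings and their issue per stirpes.
Albert left no surviving issue, so that branch lapses and is disregarded.
The estate is divided into 3 equal shares of 1/3 among Harriet, Tessa, Diana.
Harriet predeceased; the 1/3 allotted to Harriet's branch passes to Harriet's issue by representation.
The 1/3 is divided into 2 equal shares of 1/6 among Martin, Nora.
Martin predeceased; the 1/6 allotted to Martin's branch passes to Martin's issue by representation.
The 1/6 is divided into 4 equal shares of 1/24 among Victor, Edmund, Prudence, Winifred.
Victor is living and takes 1/24.
Edmund is living and takes 1/24.
Prudence is living and takes 1/24.
Winifred is living and takes 1/24.
Nora is living and takes 1/6.
Tessa is living and takes 1/3.
Diana is living and takes 1/3.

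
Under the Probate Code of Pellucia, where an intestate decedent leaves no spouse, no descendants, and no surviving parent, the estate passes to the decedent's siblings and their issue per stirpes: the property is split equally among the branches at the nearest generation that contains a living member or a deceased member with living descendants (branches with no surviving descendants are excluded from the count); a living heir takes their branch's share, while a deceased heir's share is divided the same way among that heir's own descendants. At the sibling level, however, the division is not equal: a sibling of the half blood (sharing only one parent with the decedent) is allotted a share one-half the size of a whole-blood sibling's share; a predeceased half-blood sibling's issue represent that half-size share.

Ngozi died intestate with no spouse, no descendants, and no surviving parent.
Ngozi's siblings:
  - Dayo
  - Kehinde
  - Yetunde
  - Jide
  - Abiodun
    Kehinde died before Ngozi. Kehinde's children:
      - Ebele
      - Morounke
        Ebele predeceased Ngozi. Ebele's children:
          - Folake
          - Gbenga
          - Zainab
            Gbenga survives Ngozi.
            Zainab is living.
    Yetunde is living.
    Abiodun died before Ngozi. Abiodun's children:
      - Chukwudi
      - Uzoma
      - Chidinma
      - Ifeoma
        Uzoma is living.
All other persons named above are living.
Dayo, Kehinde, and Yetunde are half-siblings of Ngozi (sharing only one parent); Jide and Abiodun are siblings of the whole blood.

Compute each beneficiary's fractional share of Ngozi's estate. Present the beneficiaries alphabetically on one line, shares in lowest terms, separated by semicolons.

No spouse, descendants, or parent survives, so the estate passes to Ngozi's siblings per stirpes.
Half-blood siblings count for one-half the weight of whole-blood siblings at the initial division.
Dividing 1 in proportion to weights (total weight 7/2): Dayo (weight 1/2) → 1/7; Kehinde (weight 1/2) → 1/7; Yetunde (weight 1/2) → 1/7; Jide (weight 1) → 2/7; Abiodun (weight 1) → 2/7.
Dayo is living and takes 1/7.
Kehinde predeceased; the 1/7 allotted to Kehinde's branch passes to Kehinde's issue by representation.
The 1/7 is divided into 2 equal shares of 1/14 among Ebele, Morounke.
Ebele predeceased; the 1/14 allotted to Ebele's branch passes to Ebele's issue by representation.
The 1/14 is divided into 3 equal shares of 1/42 among Folake, Gbenga, Zainab.
Folake is living and takes 1/42.
Gbenga is living and takes 1/42.
Zainab is living and takes 1/42.
Morounke is living and takes 1/14.
Yetunde is living and takes 1/7.
Jide is living and takes 2/7.
Abiodun predeceased; the 2/7 allotted to Abiodun's branch passes to Abiodun's issue by representation.
The 2/7 is divided into 4 equal shares of 1/14 among Chukwudi, Uzoma, Chidinma, Ifeoma.
Chukwudi is living and takes 1/14.
Uzoma is living and takes 1/14.
Chidinma is living and takes 1/14.
Ifeoma is living and takes 1/14.

Chidinma 1/14; Chukwudi 1/14; Dayo 1/7; Folake 1/42; Gbenga 1/42; Ifeoma 1/14; Jide 2/7; Morounke 1/14; Uzoma 1/14; Yetunde 1/7; Zainab 1/42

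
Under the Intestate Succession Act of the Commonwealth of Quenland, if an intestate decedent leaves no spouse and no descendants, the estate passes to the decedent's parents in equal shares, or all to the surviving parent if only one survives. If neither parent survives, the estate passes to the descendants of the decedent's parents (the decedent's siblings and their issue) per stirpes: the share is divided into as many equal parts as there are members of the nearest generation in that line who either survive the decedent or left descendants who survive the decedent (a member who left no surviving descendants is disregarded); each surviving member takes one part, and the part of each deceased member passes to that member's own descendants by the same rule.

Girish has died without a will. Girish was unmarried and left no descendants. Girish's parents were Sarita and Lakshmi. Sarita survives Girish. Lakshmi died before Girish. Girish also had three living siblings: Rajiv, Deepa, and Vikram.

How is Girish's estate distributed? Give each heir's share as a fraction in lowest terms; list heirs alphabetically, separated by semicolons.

Only one parent, Sarita, survives, so Sarita takes the entire estate. The siblings take nothing because a surviving parent has priority.

Sarita 1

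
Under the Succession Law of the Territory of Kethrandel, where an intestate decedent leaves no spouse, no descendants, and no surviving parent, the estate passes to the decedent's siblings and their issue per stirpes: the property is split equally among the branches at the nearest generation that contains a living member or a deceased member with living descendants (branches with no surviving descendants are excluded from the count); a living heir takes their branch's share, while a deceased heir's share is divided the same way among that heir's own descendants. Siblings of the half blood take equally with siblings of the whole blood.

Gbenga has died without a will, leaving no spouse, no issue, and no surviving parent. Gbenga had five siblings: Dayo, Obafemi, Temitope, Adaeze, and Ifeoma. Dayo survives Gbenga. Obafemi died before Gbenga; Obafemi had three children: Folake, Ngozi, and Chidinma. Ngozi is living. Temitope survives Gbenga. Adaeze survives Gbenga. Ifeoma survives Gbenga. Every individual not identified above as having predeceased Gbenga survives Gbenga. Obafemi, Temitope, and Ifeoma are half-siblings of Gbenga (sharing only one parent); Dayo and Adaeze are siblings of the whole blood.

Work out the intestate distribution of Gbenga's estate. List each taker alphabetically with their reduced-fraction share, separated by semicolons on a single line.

Adaeze 1/5; Chidinma 1/15; Dayo 1/5; Folake 1/15; Ifeoma 1/5; Ngozi 1/15; Temitope 1/5

No spouse, descendants, or parent survives, so the estate passes to Gbenga's siblings per stirpes.
Half-blood and whole-blood siblings take equally under the stated rule.
The estate is divided into 5 equal shares of 1/5 among Dayo, Obafemi, Temitope, Adaeze, Ifeoma.
Dayo is living and takes 1/5.
Obafemi predeceased; the 1/5 allotted to Obafemi's branch passes to Obafemi's issue by representation.
The 1/5 is divided into 3 equal shares of 1/15 among Folake, Ngozi, Chidinma.
Folake is living and takes 1/15.
Ngozi is living and takes 1/15.
Chidinma is living and takes 1/15.
Temitope is living and takes 1/5.
Adaeze is living and takes 1/5.
Ifeoma is living and takes 1/5.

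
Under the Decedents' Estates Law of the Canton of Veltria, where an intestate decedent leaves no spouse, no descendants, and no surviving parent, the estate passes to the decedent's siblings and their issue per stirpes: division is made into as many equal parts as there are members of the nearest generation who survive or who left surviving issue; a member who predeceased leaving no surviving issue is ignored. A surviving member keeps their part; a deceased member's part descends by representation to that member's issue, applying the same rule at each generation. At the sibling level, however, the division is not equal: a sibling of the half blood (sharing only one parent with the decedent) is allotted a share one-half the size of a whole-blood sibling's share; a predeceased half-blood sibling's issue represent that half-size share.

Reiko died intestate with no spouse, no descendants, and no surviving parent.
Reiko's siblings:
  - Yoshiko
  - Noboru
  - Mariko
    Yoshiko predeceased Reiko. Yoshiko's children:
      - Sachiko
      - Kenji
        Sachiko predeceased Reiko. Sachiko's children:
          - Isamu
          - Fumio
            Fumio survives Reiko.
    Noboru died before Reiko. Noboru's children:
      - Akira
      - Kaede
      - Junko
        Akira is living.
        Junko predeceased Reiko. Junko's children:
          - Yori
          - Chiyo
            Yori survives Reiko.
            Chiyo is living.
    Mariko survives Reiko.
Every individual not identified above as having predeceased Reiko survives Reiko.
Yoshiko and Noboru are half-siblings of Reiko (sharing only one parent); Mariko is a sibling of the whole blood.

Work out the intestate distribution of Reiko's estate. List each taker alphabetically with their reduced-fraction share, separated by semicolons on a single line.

Akira 1/12; Chiyo 1/24; Fumio 1/16; Isamu 1/16; Kaede 1/12; Kenji 1/8; Mariko 1/2; Yori 1/24

No spouse, descendants, or parent survives, so the estate passes to Reiko's siblings per stirpes.
Half-blood siblings count for one-half the weight of whole-blood siblings at the initial division.
Dividing 1 in proportion to weights (total weight 2): Yoshiko (weight 1/2) → 1/4; Noboru (weight 1/2) → 1/4; Mariko (weight 1) → 1/2.
Yoshiko predeceased; the 1/4 allotted to Yoshiko's branch passes to Yoshiko's issue by representation.
The 1/4 is divided into 2 equal shares of 1/8 among Sachiko, Kenji.
Sachiko predeceased; the 1/8 allotted to Sachiko's branch passes to Sachiko's issue by representation.
The 1/8 is divided into 2 equal shares of 1/16 among Isamu, Fumio.
Isamu is living and takes 1/16.
Fumio is living and takes 1/16.
Kenji is living and takes 1/8.
Noboru predeceased; the 1/4 allotted to Noboru's branch passes to Noboru's issue by representation.
The 1/4 is divided into 3 equal shares of 1/12 among Akira, Kaede, Junko.
Akira is living and takes 1/12.
Kaede is living and takes 1/12.
Junko predeceased; the 1/12 allotted to Junko's branch passes to Junko's issue by representation.
The 1/12 is divided into 2 equal shares of 1/24 among Yori, Chiyo.
Yori is living and takes 1/24.
Chiyo is living and takes 1/24.
Mariko is living and takes 1/2.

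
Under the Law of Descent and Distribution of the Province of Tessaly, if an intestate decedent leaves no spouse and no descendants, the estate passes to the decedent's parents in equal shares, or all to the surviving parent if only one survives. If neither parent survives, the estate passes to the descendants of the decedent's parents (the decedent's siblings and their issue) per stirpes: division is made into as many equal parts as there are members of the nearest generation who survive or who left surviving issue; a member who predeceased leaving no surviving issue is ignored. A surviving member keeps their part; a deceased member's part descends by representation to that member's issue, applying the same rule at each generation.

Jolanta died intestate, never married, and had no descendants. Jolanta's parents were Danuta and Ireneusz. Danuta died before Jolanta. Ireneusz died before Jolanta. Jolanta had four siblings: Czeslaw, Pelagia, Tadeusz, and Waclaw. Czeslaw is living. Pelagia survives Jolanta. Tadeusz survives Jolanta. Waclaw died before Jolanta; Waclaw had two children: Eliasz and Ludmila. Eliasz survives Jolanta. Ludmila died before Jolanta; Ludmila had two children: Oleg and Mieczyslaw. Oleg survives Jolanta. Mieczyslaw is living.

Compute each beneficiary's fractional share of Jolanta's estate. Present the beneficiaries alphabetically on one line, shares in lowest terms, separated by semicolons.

Neither parent survives and there are no descendants, so the estate passes to Jolanta's siblings and their issue per stirpes.
The estate is divided into 4 equal shares of 1/4 among Czeslaw, Pelagia, Tadeusz, Waclaw.
Czeslaw is living and takes 1/4.
Pelagia is living and takes 1/4.
Tadeusz is living and takes 1/4.
Waclaw predeceased; the 1/4 allotted to Waclaw's branch passes to Waclaw's issue by representation.
The 1/4 is divided into 2 equal shares of 1/8 among Eliasz, Ludmila.
Eliasz is living and takes 1/8.
Ludmila predeceased; the 1/8 allotted to Ludmila's branch passes to Ludmila's issue by representation.
The 1/8 is divided into 2 equal shares of 1/16 among Oleg, Mieczyslaw.
Oleg is living and takes 1/16.
Mieczyslaw is living and takes 1/16.

Czeslaw 1/4; Eliasz 1/8; Mieczyslaw 1/16; Oleg 1/16; Pelagia 1/4; Tadeusz 1/4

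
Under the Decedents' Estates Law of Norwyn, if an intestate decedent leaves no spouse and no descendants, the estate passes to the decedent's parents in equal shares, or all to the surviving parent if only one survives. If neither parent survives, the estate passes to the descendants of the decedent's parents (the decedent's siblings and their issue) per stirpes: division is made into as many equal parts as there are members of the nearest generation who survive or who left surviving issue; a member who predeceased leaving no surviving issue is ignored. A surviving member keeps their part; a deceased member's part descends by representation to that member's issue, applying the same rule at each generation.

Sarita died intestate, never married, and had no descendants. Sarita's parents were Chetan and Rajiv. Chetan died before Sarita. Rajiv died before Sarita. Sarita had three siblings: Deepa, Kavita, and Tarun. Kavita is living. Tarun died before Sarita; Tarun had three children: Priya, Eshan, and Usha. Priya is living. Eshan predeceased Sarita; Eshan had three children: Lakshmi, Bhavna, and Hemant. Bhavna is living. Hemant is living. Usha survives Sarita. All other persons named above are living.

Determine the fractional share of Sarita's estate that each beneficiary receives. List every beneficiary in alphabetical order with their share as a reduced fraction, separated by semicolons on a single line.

Bhavna 1/27; Deepa 1/3; Hemant 1/27; Kavita 1/3; Lakshmi 1/27; Priya 1/9; Usha 1/9

Neither parent survives and there are no descendants, so the estate passes to Sarita's siblings and their issue per stirpes.
The estate is divided into 3 equal shares of 1/3 among Deepa, Kavita, Tarun.
Deepa is living and takes 1/3.
Kavita is living and takes 1/3.
Tarun predeceased; the 1/3 allotted to Tarun's branch passes to Tarun's issue by representation.
The 1/3 is divided into 3 equal shares of 1/9 among Priya, Eshan, Usha.
Priya is living and takes 1/9.
Eshan predeceased; the 1/9 allotted to Eshan's branch passes to Eshan's issue by representation.
The 1/9 is divided into 3 equal shares of 1/27 among Lakshmi, Bhavna, Hemant.
Lakshmi is living and takes 1/27.
Bhavna is living and takes 1/27.
Hemant is living and takes 1/27.
Usha is living and takes 1/9.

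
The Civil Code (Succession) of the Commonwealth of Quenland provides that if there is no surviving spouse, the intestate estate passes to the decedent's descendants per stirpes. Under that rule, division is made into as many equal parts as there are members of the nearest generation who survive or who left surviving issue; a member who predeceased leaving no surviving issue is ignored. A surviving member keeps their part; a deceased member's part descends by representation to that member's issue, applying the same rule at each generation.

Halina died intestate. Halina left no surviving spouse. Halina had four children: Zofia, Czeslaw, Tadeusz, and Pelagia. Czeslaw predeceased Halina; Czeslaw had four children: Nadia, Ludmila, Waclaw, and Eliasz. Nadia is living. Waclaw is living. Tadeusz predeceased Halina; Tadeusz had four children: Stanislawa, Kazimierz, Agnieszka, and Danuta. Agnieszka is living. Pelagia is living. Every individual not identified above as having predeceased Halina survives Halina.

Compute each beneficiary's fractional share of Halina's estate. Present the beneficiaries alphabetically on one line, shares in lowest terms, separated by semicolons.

Agnieszka 1/16; Danuta 1/16; Eliasz 1/16; Kazimierz 1/16; Ludmila 1/16; Nadia 1/16; Pelagia 1/4; Stanislawa 1/16; Waclaw 1/16; Zofia 1/4

There is no surviving spouse, so the entire estate passes to Halina's descendants per stirpes.
The estate is divided into 4 equal shares of 1/4 among Zofia, Czeslaw, Tadeusz, Pelagia.
Zofia is living and takes 1/4.
Czeslaw predeceased; the 1/4 allotted to Czeslaw's branch passes to Czeslaw's issue by representation.
The 1/4 is divided into 4 equal shares of 1/16 among Nadia, Ludmila, Waclaw, Eliasz.
Nadia is living and takes 1/16.
Ludmila is living and takes 1/16.
Waclaw is living and takes 1/16.
Eliasz is living and takes 1/16.
Tadeusz predeceased; the 1/4 allotted to Tadeusz's branch passes to Tadeusz's issue by representation.
The 1/4 is divided into 4 equal shares of 1/16 among Stanislawa, Kazimierz, Agnieszka, Danuta.
Stanislawa is living and takes 1/16.
Kazimierz is living and takes 1/16.
Agnieszka is living and takes 1/16.
Danuta is living and takes 1/16.
Pelagia is living and takes 1/4.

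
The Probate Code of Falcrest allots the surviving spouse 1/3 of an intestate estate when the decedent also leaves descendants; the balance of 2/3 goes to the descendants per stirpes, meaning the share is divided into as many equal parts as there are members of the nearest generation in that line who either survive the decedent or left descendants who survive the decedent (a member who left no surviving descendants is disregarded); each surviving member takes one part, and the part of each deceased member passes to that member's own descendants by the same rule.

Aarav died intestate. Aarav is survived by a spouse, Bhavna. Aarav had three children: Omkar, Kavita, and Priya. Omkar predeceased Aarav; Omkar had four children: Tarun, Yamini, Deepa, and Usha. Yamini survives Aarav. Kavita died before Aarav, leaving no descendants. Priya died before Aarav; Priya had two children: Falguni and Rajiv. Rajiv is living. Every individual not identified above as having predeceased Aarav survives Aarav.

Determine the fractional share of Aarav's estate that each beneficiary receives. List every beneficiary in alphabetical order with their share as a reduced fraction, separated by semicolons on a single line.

Bhavna, as surviving spouse, takes 1/3.
The remaining 2/3 passes to Aarav's descendants per stirpes.
Kavita left no surviving issue, so that branch lapses and is disregarded.
The 2/3 is divided into 2 equal shares of 1/3 among Omkar, Priya.
Omkar predeceased; the 1/3 allotted to Omkar's branch passes to Omkar's issue by representation.
The 1/3 is divided into 4 equal shares of 1/12 among Tarun, Yamini, Deepa, Usha.
Tarun is living and takes 1/12.
Yamini is living and takes 1/12.
Deepa is living and takes 1/12.
Usha is living and takes 1/12.
Priya predeceased; the 1/3 allotted to Priya's branch passes to Priya's issue by representation.
The 1/3 is divided into 2 equal shares of 1/6 among Falguni, Rajiv.
Falguni is living and takes 1/6.
Rajiv is living and takes 1/6.

Bhavna 1/3; Deepa 1/12; Falguni 1/6; Rajiv 1/6; Tarun 1/12; Usha 1/12; Yamini 1/12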